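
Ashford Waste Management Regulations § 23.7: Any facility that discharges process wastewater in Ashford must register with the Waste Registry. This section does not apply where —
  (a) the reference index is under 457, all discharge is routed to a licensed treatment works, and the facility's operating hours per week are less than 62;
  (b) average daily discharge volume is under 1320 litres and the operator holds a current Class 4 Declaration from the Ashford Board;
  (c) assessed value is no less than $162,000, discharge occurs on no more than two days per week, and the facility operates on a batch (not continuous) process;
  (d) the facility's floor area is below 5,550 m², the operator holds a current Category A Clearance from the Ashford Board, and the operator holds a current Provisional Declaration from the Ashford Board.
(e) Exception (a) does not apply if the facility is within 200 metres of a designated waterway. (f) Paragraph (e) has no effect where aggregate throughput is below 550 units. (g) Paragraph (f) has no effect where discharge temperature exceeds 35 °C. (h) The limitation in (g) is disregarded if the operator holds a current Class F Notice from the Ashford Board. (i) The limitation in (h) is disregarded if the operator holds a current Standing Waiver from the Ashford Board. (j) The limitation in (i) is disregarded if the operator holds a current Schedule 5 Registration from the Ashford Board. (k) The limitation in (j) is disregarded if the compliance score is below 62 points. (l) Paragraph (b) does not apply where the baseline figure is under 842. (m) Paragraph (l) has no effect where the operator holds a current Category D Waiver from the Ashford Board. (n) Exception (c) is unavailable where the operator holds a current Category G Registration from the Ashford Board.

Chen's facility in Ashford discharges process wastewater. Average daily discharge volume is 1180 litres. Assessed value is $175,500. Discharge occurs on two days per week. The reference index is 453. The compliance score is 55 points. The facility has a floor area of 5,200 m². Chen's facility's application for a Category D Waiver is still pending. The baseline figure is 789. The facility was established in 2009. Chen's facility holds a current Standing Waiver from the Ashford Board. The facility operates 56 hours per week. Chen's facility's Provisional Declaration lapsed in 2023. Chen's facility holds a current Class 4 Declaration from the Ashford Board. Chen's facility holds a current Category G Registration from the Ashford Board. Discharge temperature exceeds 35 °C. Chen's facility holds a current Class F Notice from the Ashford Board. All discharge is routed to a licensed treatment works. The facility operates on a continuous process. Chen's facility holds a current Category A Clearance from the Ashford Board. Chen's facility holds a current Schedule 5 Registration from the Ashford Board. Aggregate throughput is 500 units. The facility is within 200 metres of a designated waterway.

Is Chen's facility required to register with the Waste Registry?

Exception (a) is satisfied on its face — the reference index is 453, under the 457 limit; discharge is routed to a licensed treatment works; the facility's operating hours per week are 56, less than the 62 limit. But applying paragraphs (e)–(k): (e) operates against (a): the facility is within 200 m of a designated waterway. (f) would limit (e) — aggregate throughput is 500 units, below the 550 units limit — but (g) sets (f) aside: (g) operates against (f): discharge temperature exceeds 35 °C. (h) is engaged (a current Class F Notice is held), but is overridden by (i): (i) applies — a current Standing Waiver is held. (j) operates (a current Schedule 5 Registration is held), but is overridden by (k): (k) operates against (j): the compliance score is 55 points, below the 62 points limit. (a) is therefore removed.
Exception (b)'s conditions are all satisfied: average daily discharge volume is 1180 litres, under the 1320 litres limit; a current Class 4 Declaration is held. But applying paragraphs (l)–(m): (l) operates against (b): the baseline figure is 789, under the 842 limit. (m), which would lift (l), is not engaged — there is no Category D Waiver in force. (b) is therefore removed.
Exception (c) requires that the facility operates on a batch (not continuous) process; but the facility operates on a continuous process, so (c) is unavailable.
Exception (d) does not apply: no current Provisional Declaration is held.
No exception applies. The general rule governs.

Yes — Chen's facility must register with the Waste Registry.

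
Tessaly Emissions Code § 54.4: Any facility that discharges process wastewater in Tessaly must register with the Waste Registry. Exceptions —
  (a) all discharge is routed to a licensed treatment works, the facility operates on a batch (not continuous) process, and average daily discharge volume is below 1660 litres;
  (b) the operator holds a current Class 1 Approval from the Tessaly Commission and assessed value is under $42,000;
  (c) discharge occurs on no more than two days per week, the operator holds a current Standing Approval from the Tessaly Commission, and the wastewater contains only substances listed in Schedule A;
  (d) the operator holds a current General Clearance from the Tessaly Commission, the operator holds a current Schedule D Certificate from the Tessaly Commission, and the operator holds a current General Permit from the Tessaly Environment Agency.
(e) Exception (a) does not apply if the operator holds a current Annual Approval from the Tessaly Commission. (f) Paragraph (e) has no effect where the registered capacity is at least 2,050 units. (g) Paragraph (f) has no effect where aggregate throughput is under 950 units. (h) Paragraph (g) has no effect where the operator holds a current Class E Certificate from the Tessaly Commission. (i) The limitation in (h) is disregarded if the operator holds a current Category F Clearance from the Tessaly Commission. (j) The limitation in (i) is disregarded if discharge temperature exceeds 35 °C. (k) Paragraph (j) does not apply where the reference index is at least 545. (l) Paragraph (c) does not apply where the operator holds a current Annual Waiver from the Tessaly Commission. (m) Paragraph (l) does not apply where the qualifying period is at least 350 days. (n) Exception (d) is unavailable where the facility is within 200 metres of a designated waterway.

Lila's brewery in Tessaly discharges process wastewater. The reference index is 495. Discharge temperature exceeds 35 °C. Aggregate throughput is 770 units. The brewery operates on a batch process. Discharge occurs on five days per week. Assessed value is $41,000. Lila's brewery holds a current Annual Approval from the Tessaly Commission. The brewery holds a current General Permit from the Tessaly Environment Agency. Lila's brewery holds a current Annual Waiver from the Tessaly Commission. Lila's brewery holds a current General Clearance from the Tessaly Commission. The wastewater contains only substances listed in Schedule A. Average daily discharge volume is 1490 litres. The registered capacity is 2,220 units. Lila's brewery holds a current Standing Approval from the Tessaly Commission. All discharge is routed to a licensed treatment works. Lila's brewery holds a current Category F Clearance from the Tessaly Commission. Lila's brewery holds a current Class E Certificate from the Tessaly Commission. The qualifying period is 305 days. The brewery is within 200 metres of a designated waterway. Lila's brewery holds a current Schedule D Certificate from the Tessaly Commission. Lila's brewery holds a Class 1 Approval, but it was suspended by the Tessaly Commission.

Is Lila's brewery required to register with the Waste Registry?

No — exception (a) applies; Lila's brewery is not required to register with the Waste Registry.

Exception (a)'s conditions are all satisfied: discharge is routed to a licensed treatment works; the facility operates on a batch process; average daily discharge volume is 1490 litres, below the 1660 litres limit. Considering the limiting provisions: (e) would limit (a) — a current Annual Approval is held — but (f) sets (e) aside: (f) operates against (e): the registered capacity is 2,220 units, meeting the 2,050 units threshold. (g) is engaged (aggregate throughput is 770 units, under the 950 units limit), but yields to (h): (h) is triggered — a current Class E Certificate is held. (i) would limit (h) — a current Category F Clearance is held — but (j) sets (i) aside: (j) applies — discharge temperature exceeds 35 °C. (k) does not operate here (the reference index is 495, short of 545), so (j) stands. Exception (a) stands.
Exception (b) does not apply: no current Class 1 Approval is held.
Exception (c) fails — discharge occurs on five days per week.
Exception (d)'s conditions are all satisfied: a current General Clearance is held; a current Schedule D Certificate is held; a current General Permit is held. However, paragraph (n) must be considered: (n) operates against (d): the brewery is within 200 m of a designated waterway. So (d) is unavailable.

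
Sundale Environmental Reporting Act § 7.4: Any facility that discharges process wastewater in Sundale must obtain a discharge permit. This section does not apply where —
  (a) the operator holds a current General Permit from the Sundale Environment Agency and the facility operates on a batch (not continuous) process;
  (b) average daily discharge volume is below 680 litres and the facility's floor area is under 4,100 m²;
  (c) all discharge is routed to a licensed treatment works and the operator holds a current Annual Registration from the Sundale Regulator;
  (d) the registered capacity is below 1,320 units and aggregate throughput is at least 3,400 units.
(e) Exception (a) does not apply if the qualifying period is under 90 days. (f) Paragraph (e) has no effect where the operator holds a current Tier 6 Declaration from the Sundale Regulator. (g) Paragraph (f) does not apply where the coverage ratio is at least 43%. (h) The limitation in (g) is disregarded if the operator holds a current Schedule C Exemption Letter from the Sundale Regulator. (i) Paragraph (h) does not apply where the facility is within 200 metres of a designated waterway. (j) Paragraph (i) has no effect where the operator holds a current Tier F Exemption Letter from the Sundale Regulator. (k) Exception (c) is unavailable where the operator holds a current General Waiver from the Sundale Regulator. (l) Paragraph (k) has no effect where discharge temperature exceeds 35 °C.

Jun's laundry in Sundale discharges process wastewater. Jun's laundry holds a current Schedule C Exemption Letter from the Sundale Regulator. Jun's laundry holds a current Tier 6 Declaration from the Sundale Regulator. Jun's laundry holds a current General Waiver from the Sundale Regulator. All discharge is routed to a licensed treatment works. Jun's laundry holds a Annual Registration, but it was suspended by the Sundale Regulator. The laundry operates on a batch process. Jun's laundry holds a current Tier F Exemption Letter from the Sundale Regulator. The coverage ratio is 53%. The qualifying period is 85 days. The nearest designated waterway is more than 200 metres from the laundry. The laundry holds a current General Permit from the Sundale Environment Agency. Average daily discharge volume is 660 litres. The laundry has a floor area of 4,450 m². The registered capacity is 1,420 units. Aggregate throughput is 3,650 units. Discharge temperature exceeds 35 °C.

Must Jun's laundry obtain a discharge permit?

Exception (a): a current General Permit is held; the facility operates on a batch process — every condition holds. Applying paragraphs (e)–(j): (e) applies (the qualifying period is 85 days, under the 90 days limit), but is displaced by (f): (f) is engaged — a current Tier 6 Declaration is held. (g) is engaged (the coverage ratio is 53%, meeting the 43% threshold), but is itself disapplied by (h): (h) operates against (g): a current Schedule C Exemption Letter is held. (i), which would lift (h), is inapplicable — the laundry is more than 200 m from any designated waterway. (a) remains available.
Exception (b) fails — the facility's floor area is 4,450 m², not under 4,100 m².
Exception (c) does not apply: there is no Annual Registration in force.
Exception (d) requires that the registered capacity is below 1,320 units; but the registered capacity is 1,420 units, not below 1,320 units, so (d) is unavailable.

No — exception (a) applies; Jun's laundry is not required to obtain a discharge permit.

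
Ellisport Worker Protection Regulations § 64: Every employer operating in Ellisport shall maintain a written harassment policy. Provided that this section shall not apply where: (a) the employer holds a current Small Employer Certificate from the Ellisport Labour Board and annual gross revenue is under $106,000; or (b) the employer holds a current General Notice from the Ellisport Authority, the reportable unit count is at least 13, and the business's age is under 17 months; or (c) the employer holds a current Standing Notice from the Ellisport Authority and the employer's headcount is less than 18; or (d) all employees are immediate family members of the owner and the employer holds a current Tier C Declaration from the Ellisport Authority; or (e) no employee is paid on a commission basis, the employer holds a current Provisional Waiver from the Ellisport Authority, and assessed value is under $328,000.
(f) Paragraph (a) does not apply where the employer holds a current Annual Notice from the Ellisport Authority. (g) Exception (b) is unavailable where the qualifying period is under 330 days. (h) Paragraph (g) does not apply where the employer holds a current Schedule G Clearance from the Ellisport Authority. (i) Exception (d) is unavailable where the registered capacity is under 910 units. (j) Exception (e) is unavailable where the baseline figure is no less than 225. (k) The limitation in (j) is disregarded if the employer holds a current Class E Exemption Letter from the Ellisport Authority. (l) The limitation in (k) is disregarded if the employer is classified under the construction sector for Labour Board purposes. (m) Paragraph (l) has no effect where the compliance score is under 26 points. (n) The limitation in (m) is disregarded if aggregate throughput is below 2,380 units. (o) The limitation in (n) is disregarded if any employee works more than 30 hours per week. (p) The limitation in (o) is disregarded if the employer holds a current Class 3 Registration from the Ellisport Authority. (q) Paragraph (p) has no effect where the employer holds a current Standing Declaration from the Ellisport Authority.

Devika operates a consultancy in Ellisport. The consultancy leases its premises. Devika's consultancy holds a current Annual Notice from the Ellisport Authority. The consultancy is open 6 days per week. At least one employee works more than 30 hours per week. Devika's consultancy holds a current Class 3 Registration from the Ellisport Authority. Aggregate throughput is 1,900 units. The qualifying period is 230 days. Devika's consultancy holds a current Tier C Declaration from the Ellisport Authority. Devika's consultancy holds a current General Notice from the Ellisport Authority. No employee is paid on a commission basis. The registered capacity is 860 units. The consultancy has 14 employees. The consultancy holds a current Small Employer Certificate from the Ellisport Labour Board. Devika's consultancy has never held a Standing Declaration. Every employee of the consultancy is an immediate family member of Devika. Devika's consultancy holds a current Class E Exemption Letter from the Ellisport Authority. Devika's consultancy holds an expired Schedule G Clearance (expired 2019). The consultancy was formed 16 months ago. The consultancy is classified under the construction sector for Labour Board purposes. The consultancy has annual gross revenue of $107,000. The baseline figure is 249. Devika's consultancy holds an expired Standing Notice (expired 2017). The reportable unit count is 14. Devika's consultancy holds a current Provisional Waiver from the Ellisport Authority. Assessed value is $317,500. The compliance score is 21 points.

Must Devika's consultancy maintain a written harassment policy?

Yes — Devika's consultancy must maintain a written harassment policy.

Exception (a) fails — annual gross revenue is $107,000, not under $106,000.
Exception (b)'s conditions are all satisfied: a current General Notice is held; the reportable unit count is 14, meeting the 13 threshold; the business's age is 16 months, under the 17 months limit. Turning to paragraphs (g)–(h): (g) is triggered — the qualifying period is 230 days, under the 330 days limit. (h), which would lift (g), is inapplicable — no current Schedule G Clearance is held. So (b) is unavailable.
Exception (c) does not apply: the Standing Notice is not current.
Exception (d): every employee is an immediate family member; a current Tier C Declaration is held — every condition holds. But: (i) operates against (d): the registered capacity is 860 units, under the 910 units limit. (d) is therefore removed.
Exception (e) is satisfied on its face — no employee is paid on commission; a current Provisional Waiver is held; assessed value is $317,500, under the $328,000 limit. But: (j) applies — the baseline figure is 249, meeting the 225 threshold. (k) is triggered (a current Class E Exemption Letter is held), but yields to (l): (l) operates against (k): the consultancy is classified under the construction sector. (m) operates (the compliance score is 21 points, under the 26 points limit), but is itself disapplied by (n): (n) operates against (m): aggregate throughput is 1,900 units, below the 2,380 units limit. (o) is triggered (at least one employee exceeds 30 hours/week), but yields to (p): (p) operates against (o): a current Class 3 Registration is held. (q) is not engaged (no current Standing Declaration is held), so (p) stands. So (e) is unavailable.
No exception displaces § 64.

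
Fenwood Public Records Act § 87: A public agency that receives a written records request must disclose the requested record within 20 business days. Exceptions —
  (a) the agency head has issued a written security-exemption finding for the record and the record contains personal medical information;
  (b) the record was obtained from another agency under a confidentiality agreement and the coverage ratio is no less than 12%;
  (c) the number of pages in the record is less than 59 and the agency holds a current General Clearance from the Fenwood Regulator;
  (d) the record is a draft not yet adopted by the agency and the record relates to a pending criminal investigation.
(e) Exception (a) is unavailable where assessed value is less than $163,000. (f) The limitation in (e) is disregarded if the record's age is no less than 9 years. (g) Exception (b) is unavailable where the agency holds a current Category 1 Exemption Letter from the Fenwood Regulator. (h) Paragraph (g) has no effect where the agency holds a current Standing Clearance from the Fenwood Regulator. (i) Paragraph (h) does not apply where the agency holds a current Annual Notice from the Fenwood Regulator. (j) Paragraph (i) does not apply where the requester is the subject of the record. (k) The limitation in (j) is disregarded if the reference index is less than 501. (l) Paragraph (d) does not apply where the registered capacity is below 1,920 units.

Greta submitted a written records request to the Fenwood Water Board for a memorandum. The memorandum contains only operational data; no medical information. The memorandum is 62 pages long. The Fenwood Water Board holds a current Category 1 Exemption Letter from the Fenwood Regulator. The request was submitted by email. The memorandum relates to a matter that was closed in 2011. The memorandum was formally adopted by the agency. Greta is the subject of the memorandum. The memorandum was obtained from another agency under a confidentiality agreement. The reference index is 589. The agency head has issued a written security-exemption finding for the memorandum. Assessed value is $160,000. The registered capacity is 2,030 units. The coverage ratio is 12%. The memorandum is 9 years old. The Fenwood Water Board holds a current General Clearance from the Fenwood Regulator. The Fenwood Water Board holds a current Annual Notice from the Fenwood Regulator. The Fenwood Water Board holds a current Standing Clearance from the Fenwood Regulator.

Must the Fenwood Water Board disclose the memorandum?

No — exception (b) applies; the Fenwood Water Board is not required to disclose the memorandum.

Exception (a) requires that the record contains personal medical information; but the memorandum contains only operational data, so (a) is unavailable.
Exception (b) is satisfied on its face — the memorandum was obtained under a confidentiality agreement; the coverage ratio is 12%, meeting the 12% threshold. Applying paragraphs (g)–(k): (g) would limit (b) — a current Category 1 Exemption Letter is held — but (h) sets (g) aside: (h) operates against (g): a current Standing Clearance is held. (i) would limit (h) — a current Annual Notice is held — but (j) sets (i) aside: (j) is triggered — Greta is the subject of the memorandum. (k), which would lift (j), does not operate here — the reference index is 589, not less than 501. So (b) applies.
Exception (c) fails — the number of pages in the record is 62, not less than 59.
Exception (d) requires that the record is a draft not yet adopted by the agency; but the memorandum has been formally adopted, so (d) is unavailable.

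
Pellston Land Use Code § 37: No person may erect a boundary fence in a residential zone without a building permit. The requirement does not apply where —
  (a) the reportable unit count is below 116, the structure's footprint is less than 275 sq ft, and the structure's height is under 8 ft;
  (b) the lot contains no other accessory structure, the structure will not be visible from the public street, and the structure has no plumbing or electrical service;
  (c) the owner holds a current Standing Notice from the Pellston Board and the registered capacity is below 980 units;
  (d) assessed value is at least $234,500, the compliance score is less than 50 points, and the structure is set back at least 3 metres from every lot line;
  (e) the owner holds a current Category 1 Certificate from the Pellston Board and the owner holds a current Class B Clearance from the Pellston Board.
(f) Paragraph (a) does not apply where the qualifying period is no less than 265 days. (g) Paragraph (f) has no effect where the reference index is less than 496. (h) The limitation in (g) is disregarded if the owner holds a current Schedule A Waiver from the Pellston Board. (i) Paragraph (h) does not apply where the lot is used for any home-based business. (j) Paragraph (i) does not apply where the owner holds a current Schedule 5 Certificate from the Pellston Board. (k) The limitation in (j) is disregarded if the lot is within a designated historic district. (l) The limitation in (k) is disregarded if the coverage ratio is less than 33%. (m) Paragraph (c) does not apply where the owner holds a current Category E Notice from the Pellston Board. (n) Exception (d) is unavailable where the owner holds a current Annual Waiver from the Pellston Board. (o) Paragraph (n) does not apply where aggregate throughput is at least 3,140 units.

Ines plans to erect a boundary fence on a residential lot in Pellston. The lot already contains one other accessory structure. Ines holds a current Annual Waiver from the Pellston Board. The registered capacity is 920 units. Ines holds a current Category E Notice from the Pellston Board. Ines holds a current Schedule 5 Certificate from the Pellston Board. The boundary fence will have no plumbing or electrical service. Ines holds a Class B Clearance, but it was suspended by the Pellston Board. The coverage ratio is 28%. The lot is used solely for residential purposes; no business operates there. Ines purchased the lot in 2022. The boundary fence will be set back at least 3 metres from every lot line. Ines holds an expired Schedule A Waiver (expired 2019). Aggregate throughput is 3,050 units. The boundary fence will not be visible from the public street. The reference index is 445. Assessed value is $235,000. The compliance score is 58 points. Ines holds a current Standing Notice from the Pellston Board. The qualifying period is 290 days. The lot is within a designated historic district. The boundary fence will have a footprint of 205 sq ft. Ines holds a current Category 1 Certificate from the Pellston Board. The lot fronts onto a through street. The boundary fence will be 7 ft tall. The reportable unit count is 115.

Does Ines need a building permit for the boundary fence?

Exception (a): the reportable unit count is 115, below the 116 limit; the structure's footprint is 205 sq ft, less than the 275 sq ft limit; the structure's height is 7 ft, under the 8 ft limit — every condition holds. As to paragraphs (f)–(l): (f) operates (the qualifying period is 290 days, meeting the 265 days threshold), but is itself disapplied by (g): (g) operates against (f): the reference index is 445, less than the 496 limit. (h) is not triggered (there is no Schedule A Waiver in force), so (g) stands. So (a) applies.
Exception (b) fails — the lot already has another accessory structure.
Exception (c): a current Standing Notice is held; the registered capacity is 920 units, below the 980 units limit — every condition holds. But applying paragraph (m): (m) operates against (c): a current Category E Notice is held. (c) is therefore removed.
Exception (d) requires that the compliance score is less than 50 points; but the compliance score is 58 points, not less than 50 points, so (d) is unavailable.
Exception (e) does not apply: there is no Class B Clearance in force.

No — exception (a) applies; Ines does not need a building permit.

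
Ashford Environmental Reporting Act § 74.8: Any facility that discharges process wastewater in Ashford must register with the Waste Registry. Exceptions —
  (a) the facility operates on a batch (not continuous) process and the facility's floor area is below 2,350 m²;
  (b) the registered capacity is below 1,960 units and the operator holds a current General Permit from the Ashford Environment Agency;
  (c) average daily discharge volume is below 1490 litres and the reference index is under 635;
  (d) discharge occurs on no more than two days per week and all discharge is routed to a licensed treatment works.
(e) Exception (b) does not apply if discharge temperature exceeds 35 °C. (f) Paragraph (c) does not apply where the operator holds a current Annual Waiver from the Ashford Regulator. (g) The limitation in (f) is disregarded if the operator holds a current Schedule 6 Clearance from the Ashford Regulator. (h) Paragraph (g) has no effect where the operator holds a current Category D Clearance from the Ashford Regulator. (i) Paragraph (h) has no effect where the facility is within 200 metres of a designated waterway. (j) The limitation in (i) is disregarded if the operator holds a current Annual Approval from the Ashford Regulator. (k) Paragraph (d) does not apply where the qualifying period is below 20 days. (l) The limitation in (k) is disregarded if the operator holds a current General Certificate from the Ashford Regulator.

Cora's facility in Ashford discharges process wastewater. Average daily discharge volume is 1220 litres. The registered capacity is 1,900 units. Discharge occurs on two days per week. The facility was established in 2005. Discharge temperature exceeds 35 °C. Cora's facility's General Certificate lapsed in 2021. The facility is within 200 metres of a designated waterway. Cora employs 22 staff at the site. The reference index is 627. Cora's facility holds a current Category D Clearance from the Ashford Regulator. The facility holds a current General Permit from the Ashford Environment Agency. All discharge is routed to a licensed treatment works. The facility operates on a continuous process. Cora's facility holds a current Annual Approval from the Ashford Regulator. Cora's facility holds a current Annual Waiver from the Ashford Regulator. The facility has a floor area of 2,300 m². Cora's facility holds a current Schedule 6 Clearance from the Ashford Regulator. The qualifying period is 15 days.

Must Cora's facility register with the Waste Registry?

Exception (a) fails — the facility operates on a continuous process.
All of (b)'s requirements are met (the registered capacity is 1,900 units, below the 1,960 units limit; a current General Permit is held). Turning to paragraph (e): (e) operates against (b): discharge temperature exceeds 35 °C. So (b) is unavailable.
Exception (c) is satisfied on its face — average daily discharge volume is 1220 litres, below the 1490 litres limit; the reference index is 627, under the 635 limit. But: (f) operates against (c): a current Annual Waiver is held. (g) operates (a current Schedule 6 Clearance is held), but is overridden by (h): (h) is triggered — a current Category D Clearance is held. (i) would limit (h) — the facility is within 200 m of a designated waterway — but (j) sets (i) aside: (j) operates against (i): a current Annual Approval is held. (c) is therefore removed.
All of (d)'s requirements are met (discharge occurs on no more than two days per week; discharge is routed to a licensed treatment works). However, paragraphs (k)–(l) must be considered: (k) operates against (d): the qualifying period is 15 days, below the 20 days limit. (l) is inapplicable (no current General Certificate is held), so (k) stands. So (d) is unavailable.
None of the exceptions is available; § 74.8 applies in full.

Yes — Cora's facility must register with the Waste Registry.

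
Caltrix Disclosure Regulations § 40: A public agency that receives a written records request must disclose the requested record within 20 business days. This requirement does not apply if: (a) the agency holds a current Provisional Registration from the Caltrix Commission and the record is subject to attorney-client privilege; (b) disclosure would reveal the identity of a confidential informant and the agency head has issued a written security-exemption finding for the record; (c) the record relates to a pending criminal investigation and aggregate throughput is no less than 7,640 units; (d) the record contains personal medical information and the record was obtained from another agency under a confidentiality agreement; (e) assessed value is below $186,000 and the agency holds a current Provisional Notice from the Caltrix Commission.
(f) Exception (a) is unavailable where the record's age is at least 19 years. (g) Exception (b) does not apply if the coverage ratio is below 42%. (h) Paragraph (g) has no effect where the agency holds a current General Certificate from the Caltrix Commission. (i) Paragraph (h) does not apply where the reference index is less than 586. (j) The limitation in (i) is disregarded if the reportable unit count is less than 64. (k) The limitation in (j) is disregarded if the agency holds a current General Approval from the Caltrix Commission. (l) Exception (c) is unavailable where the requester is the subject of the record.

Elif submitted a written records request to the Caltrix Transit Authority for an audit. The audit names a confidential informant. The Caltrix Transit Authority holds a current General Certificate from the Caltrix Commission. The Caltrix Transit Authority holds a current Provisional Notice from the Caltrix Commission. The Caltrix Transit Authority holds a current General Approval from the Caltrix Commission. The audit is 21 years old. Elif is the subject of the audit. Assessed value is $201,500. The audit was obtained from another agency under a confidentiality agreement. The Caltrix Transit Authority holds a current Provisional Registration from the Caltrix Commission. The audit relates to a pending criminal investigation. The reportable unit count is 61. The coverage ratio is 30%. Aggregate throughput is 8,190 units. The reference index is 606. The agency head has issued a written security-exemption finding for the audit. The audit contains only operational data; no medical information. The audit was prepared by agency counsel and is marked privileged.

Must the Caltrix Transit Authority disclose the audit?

Exception (a)'s conditions are all satisfied: a current Provisional Registration is held; the audit is privileged. But applying paragraph (f): (f) is triggered — the record's age is 21 years, meeting the 19 years threshold. So (a) is unavailable.
Exception (b) is satisfied on its face — the audit names a confidential informant; a written security-exemption finding has been issued. Considering the limiting provisions: (g) would limit (b) — the coverage ratio is 30%, below the 42% limit — but (h) sets (g) aside: (h) is triggered — a current General Certificate is held. (i), which would lift (h), is not triggered — the reference index is 606, not less than 586. (b) remains available.
Exception (c)'s conditions are all satisfied: the audit relates to a pending investigation; aggregate throughput is 8,190 units, meeting the 7,640 units threshold. But applying paragraph (l): (l) operates against (c): Elif is the subject of the audit. (c) is therefore removed.
Exception (d) fails — the audit contains only operational data.
Exception (e) does not apply: assessed value is $201,500, not below $186,000.

No — exception (b) applies; the Caltrix Transit Authority is not required to disclose the audit.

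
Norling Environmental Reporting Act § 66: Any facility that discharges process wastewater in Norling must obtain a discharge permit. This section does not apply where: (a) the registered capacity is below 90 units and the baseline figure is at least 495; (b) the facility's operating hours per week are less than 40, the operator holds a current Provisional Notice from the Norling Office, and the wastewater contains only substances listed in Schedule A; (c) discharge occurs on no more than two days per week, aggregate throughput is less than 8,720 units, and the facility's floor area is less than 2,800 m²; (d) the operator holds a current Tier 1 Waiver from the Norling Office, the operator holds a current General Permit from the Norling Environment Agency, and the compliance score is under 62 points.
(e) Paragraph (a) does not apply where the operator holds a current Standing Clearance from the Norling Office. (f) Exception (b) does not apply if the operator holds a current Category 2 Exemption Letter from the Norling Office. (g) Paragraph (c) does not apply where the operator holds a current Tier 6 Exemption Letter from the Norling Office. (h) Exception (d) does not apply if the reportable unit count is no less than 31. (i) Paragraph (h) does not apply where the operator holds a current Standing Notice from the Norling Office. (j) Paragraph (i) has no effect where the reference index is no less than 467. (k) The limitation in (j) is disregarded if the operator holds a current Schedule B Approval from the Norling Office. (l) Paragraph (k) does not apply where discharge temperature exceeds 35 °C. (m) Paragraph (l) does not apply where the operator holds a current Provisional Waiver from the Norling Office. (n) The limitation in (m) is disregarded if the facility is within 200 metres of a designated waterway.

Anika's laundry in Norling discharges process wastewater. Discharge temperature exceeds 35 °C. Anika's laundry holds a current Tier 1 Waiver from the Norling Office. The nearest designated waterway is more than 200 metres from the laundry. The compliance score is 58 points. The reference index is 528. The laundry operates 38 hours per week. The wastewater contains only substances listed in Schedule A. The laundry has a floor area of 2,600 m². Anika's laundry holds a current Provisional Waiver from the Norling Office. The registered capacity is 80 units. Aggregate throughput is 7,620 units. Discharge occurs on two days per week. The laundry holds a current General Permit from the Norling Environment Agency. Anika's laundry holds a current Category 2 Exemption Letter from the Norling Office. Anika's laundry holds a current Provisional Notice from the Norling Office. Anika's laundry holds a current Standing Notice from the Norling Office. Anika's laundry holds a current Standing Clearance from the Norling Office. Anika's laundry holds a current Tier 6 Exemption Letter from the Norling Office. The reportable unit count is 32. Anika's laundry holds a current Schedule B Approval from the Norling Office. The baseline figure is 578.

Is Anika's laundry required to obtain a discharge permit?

Exception (a) is satisfied on its face — the registered capacity is 80 units, below the 90 units limit; the baseline figure is 578, meeting the 495 threshold. However, paragraph (e) must be considered: (e) operates against (a): a current Standing Clearance is held. Exception (a) does not apply.
Exception (b) is satisfied on its face — the facility's operating hours per week are 38, less than the 40 limit; a current Provisional Notice is held; the wastewater is Schedule-A-only. However, paragraph (f) must be considered: (f) operates against (b): a current Category 2 Exemption Letter is held. So (b) is unavailable.
Exception (c): discharge occurs on no more than two days per week; aggregate throughput is 7,620 units, less than the 8,720 units limit; the facility's floor area is 2,600 m², less than the 2,800 m² limit — every condition holds. But applying paragraph (g): (g) operates — a current Tier 6 Exemption Letter is held. Exception (c) does not apply.
Exception (d)'s conditions are all satisfied: a current Tier 1 Waiver is held; a current General Permit is held; the compliance score is 58 points, under the 62 points limit. As to paragraphs (h)–(n): (h) would limit (d) — the reportable unit count is 32, meeting the 31 threshold — but (i) sets (h) aside: (i) operates against (h): a current Standing Notice is held. (j) would limit (i) — the reference index is 528, meeting the 467 threshold — but (k) sets (j) aside: (k) operates — a current Schedule B Approval is held. (l) operates (discharge temperature exceeds 35 °C), but yields to (m): (m) is triggered — a current Provisional Waiver is held. (n), which would lift (m), does not operate here — the laundry is more than 200 m from any designated waterway. (d) remains available.

No — exception (d) applies; Anika's laundry is not required to obtain a discharge permit.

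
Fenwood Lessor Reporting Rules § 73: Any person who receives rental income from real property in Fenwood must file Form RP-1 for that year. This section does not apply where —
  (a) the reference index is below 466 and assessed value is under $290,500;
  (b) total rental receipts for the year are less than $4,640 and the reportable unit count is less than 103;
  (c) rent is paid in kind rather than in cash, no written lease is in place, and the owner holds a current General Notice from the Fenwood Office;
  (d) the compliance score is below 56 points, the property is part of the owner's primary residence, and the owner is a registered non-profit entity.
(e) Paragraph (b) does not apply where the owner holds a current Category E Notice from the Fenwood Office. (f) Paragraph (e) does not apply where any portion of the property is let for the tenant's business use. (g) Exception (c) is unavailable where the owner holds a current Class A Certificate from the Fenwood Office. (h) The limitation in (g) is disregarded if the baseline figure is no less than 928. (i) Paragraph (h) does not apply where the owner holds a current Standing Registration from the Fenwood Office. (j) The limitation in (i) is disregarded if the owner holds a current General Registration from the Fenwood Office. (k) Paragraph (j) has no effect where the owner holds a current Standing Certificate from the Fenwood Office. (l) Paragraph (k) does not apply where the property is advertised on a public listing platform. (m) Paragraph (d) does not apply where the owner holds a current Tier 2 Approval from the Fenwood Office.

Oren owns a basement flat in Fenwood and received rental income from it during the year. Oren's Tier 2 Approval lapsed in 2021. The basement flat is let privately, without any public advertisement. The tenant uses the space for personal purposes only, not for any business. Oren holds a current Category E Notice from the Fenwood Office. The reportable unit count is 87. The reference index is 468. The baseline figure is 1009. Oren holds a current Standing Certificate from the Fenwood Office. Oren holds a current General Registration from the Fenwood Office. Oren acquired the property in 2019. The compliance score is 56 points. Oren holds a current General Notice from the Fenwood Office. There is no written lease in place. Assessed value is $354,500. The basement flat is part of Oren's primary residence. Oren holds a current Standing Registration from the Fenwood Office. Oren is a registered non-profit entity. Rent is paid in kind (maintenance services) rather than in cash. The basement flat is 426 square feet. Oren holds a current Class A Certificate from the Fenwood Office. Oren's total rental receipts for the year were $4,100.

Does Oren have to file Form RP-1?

Yes — Oren must file Form RP-1.

Exception (a) does not apply: the reference index is 468, not below 466.
Exception (b): total rental receipts for the year are $4,100, less than the $4,640 limit; the reportable unit count is 87, less than the 103 limit — every condition holds. However, paragraphs (e)–(f) must be considered: (e) operates against (b): a current Category E Notice is held. (f) is not engaged (the space is used for personal purposes only), so (e) stands. (b) is therefore removed.
Exception (c) is satisfied on its face — rent is paid in kind; there is no written lease; a current General Notice is held. However, paragraphs (g)–(l) must be considered: (g) operates against (c): a current Class A Certificate is held. (h) would limit (g) — the baseline figure is 1,009, meeting the 928 threshold — but (i) sets (h) aside: (i) operates — a current Standing Registration is held. (j) would limit (i) — a current General Registration is held — but (k) sets (j) aside: (k) is engaged — a current Standing Certificate is held. (l) is not engaged (the property is let privately without advertisement), so (k) stands. So (c) is unavailable.
Exception (d) does not apply: the compliance score is 56 points, not below 56 points.
None of the exceptions is available; § 73 applies in full.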